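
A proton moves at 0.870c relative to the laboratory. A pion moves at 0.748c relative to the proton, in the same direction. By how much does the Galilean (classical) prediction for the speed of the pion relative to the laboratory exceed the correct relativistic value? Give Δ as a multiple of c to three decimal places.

Δ = 0.638c

Galilean: u_cl = 0.748 + 0.870 = 1.6180.
Relativistic: u_rel = (0.748 + 0.870) / (1 + 0.748·0.870) = 1.6180/1.6508 = 0.9802.
Δ = 1.6180 − 0.9802 = 0.6378.
(The classical prediction exceeds c; the relativistic result does not.)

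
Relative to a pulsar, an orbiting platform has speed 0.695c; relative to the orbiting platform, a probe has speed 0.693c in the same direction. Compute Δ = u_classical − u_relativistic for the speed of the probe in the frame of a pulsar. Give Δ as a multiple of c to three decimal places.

Galilean: u_cl = 0.693 + 0.695 = 1.3880.
Relativistic: u_rel = (0.693 + 0.695) / (1 + 0.693·0.695) = 1.3880/1.4816 = 0.9368.
Δ = 1.3880 − 0.9368 = 0.4512.
(The classical prediction exceeds c; the relativistic result does not.)

Δ = 0.451c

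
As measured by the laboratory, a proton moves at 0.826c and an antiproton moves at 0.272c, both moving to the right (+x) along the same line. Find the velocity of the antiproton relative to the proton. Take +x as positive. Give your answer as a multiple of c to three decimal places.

β_A = 0.826, β_B = 0.272.
Transform to A's frame with the inverse velocity-addition law: u' = (u − v)/(1 − uv/c²), taking u = β_B and v = β_A.
u' = (0.272 − 0.826) / (1 − (0.826)(0.272)) = -0.5540/0.7753 = -0.7145.

-0.715c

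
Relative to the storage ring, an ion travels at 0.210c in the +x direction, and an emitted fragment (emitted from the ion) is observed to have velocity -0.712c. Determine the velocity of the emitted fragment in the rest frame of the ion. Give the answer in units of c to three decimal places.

Invert the composition law: u' = (u − v)/(1 − uv/c²).
u' = (-0.712 − 0.210) / (1 − (-0.712)(0.210)) = -0.9220/1.1495 = -0.8021.

-0.802c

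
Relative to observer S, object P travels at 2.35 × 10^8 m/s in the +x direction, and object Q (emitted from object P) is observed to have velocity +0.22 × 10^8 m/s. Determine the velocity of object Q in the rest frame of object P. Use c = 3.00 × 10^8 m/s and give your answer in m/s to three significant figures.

-2.26 × 10^8 m/s

v = 0.783c, u = 0.073c.
Invert the composition law: u' = (u − v)/(1 − uv/c²).
u' = (0.073 − 0.783) / (1 − (0.073)(0.783)) = -0.7100/0.9426 = -0.7533.
u' = -0.7533 × 3.00 × 10^8 m/s.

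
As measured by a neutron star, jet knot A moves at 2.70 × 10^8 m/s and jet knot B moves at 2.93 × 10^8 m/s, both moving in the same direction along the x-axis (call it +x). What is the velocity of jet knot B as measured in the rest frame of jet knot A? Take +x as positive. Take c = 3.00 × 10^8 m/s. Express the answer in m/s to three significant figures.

+1.90 × 10^8 m/s

β_A = 0.900, β_B = 0.977 (dividing each by c = 3.00 × 10^8 m/s).
Transform to A's frame with the inverse velocity-addition law: u' = (u − v)/(1 − uv/c²), taking u = β_B and v = β_A.
u' = (0.977 − 0.900) / (1 − (0.900)(0.977)) = 0.0767/0.1210 = 0.6336.
u' = 0.6336 × 3.00 × 10^8 m/s.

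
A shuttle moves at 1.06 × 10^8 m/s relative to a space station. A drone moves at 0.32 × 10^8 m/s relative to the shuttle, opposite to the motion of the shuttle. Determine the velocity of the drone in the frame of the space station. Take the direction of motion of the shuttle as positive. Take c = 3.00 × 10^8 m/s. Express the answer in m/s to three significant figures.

In units of c (dividing by 3.00 × 10^8 m/s): v = 0.353, u' = -0.107.
u = (u' + v)/(1 + u'v/c²):
u = (-0.107 + 0.353) / (1 + (-0.107)·0.353) = 0.2467/0.9623 = 0.2563
Converting back: u = 0.2563 × 3.00 × 10^8 m/s.

+7.69 × 10^7 m/s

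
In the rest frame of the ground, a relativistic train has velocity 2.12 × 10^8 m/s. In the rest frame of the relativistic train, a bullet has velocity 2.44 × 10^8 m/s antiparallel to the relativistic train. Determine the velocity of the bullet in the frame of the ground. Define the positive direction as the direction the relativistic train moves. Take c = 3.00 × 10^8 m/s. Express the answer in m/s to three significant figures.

-7.53 × 10^7 m/s

In units of c (dividing by 3.00 × 10^8 m/s): v = 0.707, u' = -0.813.
u = (u' + v)/(1 + u'v/c²):
u = (-0.813 + 0.707) / (1 + (-0.813)·0.707) = -0.1067/0.4252 = -0.2508
Converting back: u = -0.2508 × 3.00 × 10^8 m/s.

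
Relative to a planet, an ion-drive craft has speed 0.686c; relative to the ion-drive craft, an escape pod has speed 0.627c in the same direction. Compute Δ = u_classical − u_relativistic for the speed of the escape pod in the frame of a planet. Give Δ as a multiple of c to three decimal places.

Galilean: u_cl = 0.627 + 0.686 = 1.3130.
Relativistic: u_rel = (0.627 + 0.686) / (1 + 0.627·0.686) = 1.3130/1.4301 = 0.9181.
Δ = 1.3130 − 0.9181 = 0.3949.
(The classical prediction exceeds c; the relativistic result does not.)

Δ = 0.395c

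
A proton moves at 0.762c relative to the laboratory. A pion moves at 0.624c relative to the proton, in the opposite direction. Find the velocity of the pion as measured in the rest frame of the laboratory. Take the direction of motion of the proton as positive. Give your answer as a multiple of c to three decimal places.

+0.263c

With v = 0.762 and u' = -0.624 (in units of c),
u = (u' + v)/(1 + u'v/c²):
u = (-0.624 + 0.762) / (1 + (-0.624)·0.762) = 0.1380/0.5245 = 0.2631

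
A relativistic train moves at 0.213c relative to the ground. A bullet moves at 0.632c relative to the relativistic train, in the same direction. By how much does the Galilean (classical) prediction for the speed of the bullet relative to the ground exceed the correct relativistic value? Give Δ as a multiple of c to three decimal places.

Δ = 0.100c

Galilean: u_cl = 0.632 + 0.213 = 0.8450.
Relativistic: u_rel = (0.632 + 0.213) / (1 + 0.632·0.213) = 0.8450/1.1346 = 0.7447.
Δ = 0.8450 − 0.7447 = 0.1003.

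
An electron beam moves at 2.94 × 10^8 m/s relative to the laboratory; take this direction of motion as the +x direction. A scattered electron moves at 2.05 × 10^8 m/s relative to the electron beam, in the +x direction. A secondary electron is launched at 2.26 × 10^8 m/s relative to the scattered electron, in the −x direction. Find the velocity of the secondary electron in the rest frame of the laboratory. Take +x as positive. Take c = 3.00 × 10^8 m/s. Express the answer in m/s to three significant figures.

+2.92 × 10^8 m/s

Apply u = (u' + v)/(1 + u'v/c²) successively, working outward toward the laboratory.
(Dividing each given speed by c = 3.00 × 10^8 m/s to work in units of c.)
Start: velocity of the electron beam relative to the laboratory = 0.9800c.
Compose with the scattered electron (u' = 0.683 in the electron beam frame): u_1 = (0.683 + 0.980) / (1 + 0.683·0.980) = 1.6633/1.6697 = 0.9962.
Compose with the secondary electron (u' = -0.753 in the scattered electron frame): u_2 = (-0.753 + 0.996) / (1 + (-0.753)·0.996) = 0.2429/0.2495 = 0.9733.
So u = 0.9733 × 3.00 × 10^8 m/s.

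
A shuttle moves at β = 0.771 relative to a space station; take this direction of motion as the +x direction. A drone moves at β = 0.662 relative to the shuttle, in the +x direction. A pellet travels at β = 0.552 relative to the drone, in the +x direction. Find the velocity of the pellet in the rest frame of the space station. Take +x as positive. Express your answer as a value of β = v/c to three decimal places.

β = 0.985

Apply u = (u' + v)/(1 + u'v/c²) successively, working outward toward the space station.
Start: velocity of the shuttle relative to the space station = 0.7710c.
Compose with the drone (u' = 0.662 in the shuttle frame): u_1 = (0.662 + 0.771) / (1 + 0.662·0.771) = 1.4330/1.5104 = 0.9488.
Compose with the pellet (u' = 0.552 in the drone frame): u_2 = (0.552 + 0.949) / (1 + 0.552·0.949) = 1.5008/1.5237 = 0.9849.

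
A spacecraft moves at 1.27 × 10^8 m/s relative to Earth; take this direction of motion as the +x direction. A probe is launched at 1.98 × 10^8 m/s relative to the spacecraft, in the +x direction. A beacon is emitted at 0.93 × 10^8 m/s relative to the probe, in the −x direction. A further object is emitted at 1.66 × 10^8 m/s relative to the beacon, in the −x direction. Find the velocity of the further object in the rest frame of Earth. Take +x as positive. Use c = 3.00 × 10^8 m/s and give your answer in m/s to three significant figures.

+8.76 × 10^7 m/s

Apply u = (u' + v)/(1 + u'v/c²) successively, working outward toward Earth.
(Dividing each given speed by c = 3.00 × 10^8 m/s to work in units of c.)
Start: velocity of the spacecraft relative to Earth = 0.4233c.
Compose with the probe (u' = 0.660 in the spacecraft frame): u_1 = (0.660 + 0.423) / (1 + 0.660·0.423) = 1.0833/1.2794 = 0.8468.
Compose with the beacon (u' = -0.310 in the probe frame): u_2 = (-0.310 + 0.847) / (1 + (-0.310)·0.847) = 0.5368/0.7375 = 0.7278.
Compose with the further object (u' = -0.553 in the beacon frame): u_3 = (-0.553 + 0.728) / (1 + (-0.553)·0.728) = 0.1745/0.5973 = 0.2921.
So u = 0.2921 × 3.00 × 10^8 m/s.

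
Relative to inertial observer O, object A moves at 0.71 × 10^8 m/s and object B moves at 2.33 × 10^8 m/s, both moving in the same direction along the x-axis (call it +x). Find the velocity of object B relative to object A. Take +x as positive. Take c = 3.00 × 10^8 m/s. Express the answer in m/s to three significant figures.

β_A = 0.237, β_B = 0.777 (dividing each by c = 3.00 × 10^8 m/s).
Transform to A's frame with the inverse velocity-addition law: u' = (u − v)/(1 − uv/c²), taking u = β_B and v = β_A.
u' = (0.777 − 0.237) / (1 − (0.237)(0.777)) = 0.5400/0.8162 = 0.6616.
u' = 0.6616 × 3.00 × 10^8 m/s.

+1.98 × 10^8 m/s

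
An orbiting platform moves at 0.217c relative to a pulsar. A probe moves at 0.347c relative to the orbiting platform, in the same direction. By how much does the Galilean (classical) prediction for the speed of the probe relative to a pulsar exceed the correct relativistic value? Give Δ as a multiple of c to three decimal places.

Galilean: u_cl = 0.347 + 0.217 = 0.5640.
Relativistic: u_rel = (0.347 + 0.217) / (1 + 0.347·0.217) = 0.5640/1.0753 = 0.5245.
Δ = 0.5640 − 0.5245 = 0.0395.

Δ = 0.039c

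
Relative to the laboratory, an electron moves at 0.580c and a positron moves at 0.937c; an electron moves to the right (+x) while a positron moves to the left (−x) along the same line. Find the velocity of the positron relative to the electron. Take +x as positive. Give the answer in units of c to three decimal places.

-0.983c

β_A = 0.580, β_B = -0.937.
Transform to A's frame with the inverse velocity-addition law: u' = (u − v)/(1 − uv/c²), taking u = β_B and v = β_A.
u' = (-0.937 − 0.580) / (1 − (0.580)(-0.937)) = -1.5170/1.5435 = -0.9829.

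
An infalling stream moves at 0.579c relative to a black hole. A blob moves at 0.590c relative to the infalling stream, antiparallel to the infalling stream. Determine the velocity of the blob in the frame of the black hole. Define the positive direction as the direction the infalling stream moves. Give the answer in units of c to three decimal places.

With v = 0.579 and u' = -0.590 (in units of c),
u = (u' + v)/(1 + u'v/c²):
u = (-0.590 + 0.579) / (1 + (-0.590)·0.579) = -0.0110/0.6584 = -0.0167

-0.017c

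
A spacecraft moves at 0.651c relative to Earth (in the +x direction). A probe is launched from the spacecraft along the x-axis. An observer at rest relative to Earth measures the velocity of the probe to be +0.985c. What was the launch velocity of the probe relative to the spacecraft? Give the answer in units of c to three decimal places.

Invert the composition law: u' = (u − v)/(1 − uv/c²).
u' = (0.985 − 0.651) / (1 − (0.985)(0.651)) = 0.3340/0.3588 = 0.9310.

+0.931c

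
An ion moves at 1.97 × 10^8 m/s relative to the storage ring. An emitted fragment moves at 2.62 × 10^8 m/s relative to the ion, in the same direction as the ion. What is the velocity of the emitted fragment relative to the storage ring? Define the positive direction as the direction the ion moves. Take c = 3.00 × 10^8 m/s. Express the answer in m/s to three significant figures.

2.92 × 10^8 m/s

In units of c (dividing by 3.00 × 10^8 m/s): v = 0.657, u' = 0.873.
u = (u' + v)/(1 + u'v/c²):
u = (0.873 + 0.657) / (1 + 0.873·0.657) = 1.5300/1.5735 = 0.9724
(Galilean addition would give +1.530c, exceeding c.)
Converting back: u = 0.9724 × 3.00 × 10^8 m/s.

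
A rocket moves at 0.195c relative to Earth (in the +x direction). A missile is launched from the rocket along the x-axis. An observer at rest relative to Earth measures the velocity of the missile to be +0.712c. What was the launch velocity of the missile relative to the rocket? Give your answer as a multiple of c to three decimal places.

Invert the composition law: u' = (u − v)/(1 − uv/c²).
u' = (0.712 − 0.195) / (1 − (0.712)(0.195)) = 0.5170/0.8612 = 0.6004.

+0.600c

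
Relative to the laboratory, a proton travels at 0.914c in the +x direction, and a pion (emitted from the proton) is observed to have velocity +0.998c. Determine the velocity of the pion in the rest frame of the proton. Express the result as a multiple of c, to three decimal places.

Invert the composition law: u' = (u − v)/(1 − uv/c²).
u' = (0.998 − 0.914) / (1 − (0.998)(0.914)) = 0.0840/0.0878 = 0.9564.

+0.956c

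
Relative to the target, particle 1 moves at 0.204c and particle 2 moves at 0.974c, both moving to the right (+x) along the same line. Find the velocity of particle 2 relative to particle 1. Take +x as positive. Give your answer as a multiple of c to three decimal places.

β_A = 0.204, β_B = 0.974.
Transform to A's frame with the inverse velocity-addition law: u' = (u − v)/(1 − uv/c²), taking u = β_B and v = β_A.
u' = (0.974 − 0.204) / (1 − (0.204)(0.974)) = 0.7700/0.8013 = 0.9609.

+0.961c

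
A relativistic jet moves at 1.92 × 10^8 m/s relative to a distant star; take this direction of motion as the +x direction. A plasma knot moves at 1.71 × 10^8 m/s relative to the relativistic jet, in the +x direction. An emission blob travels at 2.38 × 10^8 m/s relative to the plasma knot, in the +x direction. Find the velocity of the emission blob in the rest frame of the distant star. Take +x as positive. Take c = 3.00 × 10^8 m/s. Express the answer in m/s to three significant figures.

2.96 × 10^8 m/s

Apply u = (u' + v)/(1 + u'v/c²) successively, working outward toward the distant star.
(Dividing each given speed by c = 3.00 × 10^8 m/s to work in units of c.)
Start: velocity of the relativistic jet relative to the distant star = 0.6400c.
Compose with the plasma knot (u' = 0.570 in the relativistic jet frame): u_1 = (0.570 + 0.640) / (1 + 0.570·0.640) = 1.2100/1.3648 = 0.8866.
Compose with the emission blob (u' = 0.793 in the plasma knot frame): u_2 = (0.793 + 0.887) / (1 + 0.793·0.887) = 1.6799/1.7034 = 0.9862.
So u = 0.9862 × 3.00 × 10^8 m/s.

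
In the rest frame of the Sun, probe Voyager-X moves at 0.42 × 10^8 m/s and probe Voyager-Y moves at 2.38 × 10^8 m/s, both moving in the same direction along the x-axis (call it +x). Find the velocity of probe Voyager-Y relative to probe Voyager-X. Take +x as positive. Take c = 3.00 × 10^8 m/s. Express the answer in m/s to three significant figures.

+2.20 × 10^8 m/s

β_A = 0.140, β_B = 0.793 (dividing each by c = 3.00 × 10^8 m/s).
Transform to A's frame with the inverse velocity-addition law: u' = (u − v)/(1 − uv/c²), taking u = β_B and v = β_A.
u' = (0.793 − 0.140) / (1 − (0.140)(0.793)) = 0.6533/0.8889 = 0.7350.
u' = 0.7350 × 3.00 × 10^8 m/s.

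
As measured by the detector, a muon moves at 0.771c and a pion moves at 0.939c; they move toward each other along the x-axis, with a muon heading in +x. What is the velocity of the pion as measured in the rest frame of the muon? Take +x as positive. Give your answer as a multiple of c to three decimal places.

-0.992c

β_A = 0.771, β_B = -0.939.
Transform to A's frame with the inverse velocity-addition law: u' = (u − v)/(1 − uv/c²), taking u = β_B and v = β_A.
u' = (-0.939 − 0.771) / (1 − (0.771)(-0.939)) = -1.7100/1.7240 = -0.9919.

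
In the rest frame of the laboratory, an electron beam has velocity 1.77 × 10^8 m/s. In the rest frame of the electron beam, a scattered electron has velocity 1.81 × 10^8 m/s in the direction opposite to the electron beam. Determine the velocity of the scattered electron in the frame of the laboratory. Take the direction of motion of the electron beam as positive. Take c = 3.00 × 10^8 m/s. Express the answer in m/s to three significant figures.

In units of c (dividing by 3.00 × 10^8 m/s): v = 0.590, u' = -0.603.
u = (u' + v)/(1 + u'v/c²):
u = (-0.603 + 0.590) / (1 + (-0.603)·0.590) = -0.0133/0.6440 = -0.0207
Converting back: u = -0.0207 × 3.00 × 10^8 m/s.

-6.21 × 10^6 m/s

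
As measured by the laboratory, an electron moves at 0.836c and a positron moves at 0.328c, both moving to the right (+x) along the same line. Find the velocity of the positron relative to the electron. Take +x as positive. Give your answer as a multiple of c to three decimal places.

-0.700c

β_A = 0.836, β_B = 0.328.
Transform to A's frame with the inverse velocity-addition law: u' = (u − v)/(1 − uv/c²), taking u = β_B and v = β_A.
u' = (0.328 − 0.836) / (1 − (0.836)(0.328)) = -0.5080/0.7258 = -0.6999.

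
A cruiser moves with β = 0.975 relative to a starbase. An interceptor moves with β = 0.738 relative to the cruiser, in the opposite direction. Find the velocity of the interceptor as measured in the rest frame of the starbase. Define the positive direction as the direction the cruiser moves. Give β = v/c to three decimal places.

With v = 0.975 and u' = -0.738 (in units of c),
u = (u' + v)/(1 + u'v/c²):
u = (-0.738 + 0.975) / (1 + (-0.738)·0.975) = 0.2370/0.2804 = 0.8451

β = +0.845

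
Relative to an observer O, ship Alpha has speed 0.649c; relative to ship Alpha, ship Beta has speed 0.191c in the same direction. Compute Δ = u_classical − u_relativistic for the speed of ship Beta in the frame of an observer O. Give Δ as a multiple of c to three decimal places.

Δ = 0.093c

Galilean: u_cl = 0.191 + 0.649 = 0.8400.
Relativistic: u_rel = (0.191 + 0.649) / (1 + 0.191·0.649) = 0.8400/1.1240 = 0.7474.
Δ = 0.8400 − 0.7474 = 0.0926.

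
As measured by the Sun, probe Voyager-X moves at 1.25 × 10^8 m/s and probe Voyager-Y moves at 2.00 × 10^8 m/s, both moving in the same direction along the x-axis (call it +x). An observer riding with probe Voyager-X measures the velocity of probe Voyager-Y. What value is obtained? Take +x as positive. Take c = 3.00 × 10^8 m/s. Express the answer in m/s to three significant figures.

β_A = 0.417, β_B = 0.667 (dividing each by c = 3.00 × 10^8 m/s).
Transform to A's frame with the inverse velocity-addition law: u' = (u − v)/(1 − uv/c²), taking u = β_B and v = β_A.
u' = (0.667 − 0.417) / (1 − (0.417)(0.667)) = 0.2500/0.7222 = 0.3462.
u' = 0.3462 × 3.00 × 10^8 m/s.

+1.04 × 10^8 m/s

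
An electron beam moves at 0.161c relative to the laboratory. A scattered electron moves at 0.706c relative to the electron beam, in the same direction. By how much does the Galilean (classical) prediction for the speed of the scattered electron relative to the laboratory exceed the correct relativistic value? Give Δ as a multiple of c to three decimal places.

Δ = 0.088c

Galilean: u_cl = 0.706 + 0.161 = 0.8670.
Relativistic: u_rel = (0.706 + 0.161) / (1 + 0.706·0.161) = 0.8670/1.1137 = 0.7785.
Δ = 0.8670 − 0.7785 = 0.0885.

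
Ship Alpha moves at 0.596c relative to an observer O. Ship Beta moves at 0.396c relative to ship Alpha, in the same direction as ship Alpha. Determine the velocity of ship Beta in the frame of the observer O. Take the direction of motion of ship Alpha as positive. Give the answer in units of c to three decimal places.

With v = 0.596 and u' = 0.396 (in units of c),
u = (u' + v)/(1 + u'v/c²):
u = (0.396 + 0.596) / (1 + 0.396·0.596) = 0.9920/1.2360 = 0.8026
(Galilean addition would give +0.992c.)

0.803c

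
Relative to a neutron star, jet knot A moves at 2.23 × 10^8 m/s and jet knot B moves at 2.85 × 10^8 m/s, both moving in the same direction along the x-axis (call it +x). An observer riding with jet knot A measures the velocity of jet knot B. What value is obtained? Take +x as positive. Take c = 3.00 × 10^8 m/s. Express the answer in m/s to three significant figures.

+2.11 × 10^8 m/s

β_A = 0.743, β_B = 0.950 (dividing each by c = 3.00 × 10^8 m/s).
Transform to A's frame with the inverse velocity-addition law: u' = (u − v)/(1 − uv/c²), taking u = β_B and v = β_A.
u' = (0.950 − 0.743) / (1 − (0.743)(0.950)) = 0.2067/0.2938 = 0.7033.
u' = 0.7033 × 3.00 × 10^8 m/s.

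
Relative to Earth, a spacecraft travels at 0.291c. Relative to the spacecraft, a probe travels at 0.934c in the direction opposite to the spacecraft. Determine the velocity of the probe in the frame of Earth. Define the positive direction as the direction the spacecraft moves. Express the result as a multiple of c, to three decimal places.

-0.883c

With v = 0.291 and u' = -0.934 (in units of c),
u = (u' + v)/(1 + u'v/c²):
u = (-0.934 + 0.291) / (1 + (-0.934)·0.291) = -0.6430/0.7282 = -0.8830
(Galilean addition would give -0.643c.)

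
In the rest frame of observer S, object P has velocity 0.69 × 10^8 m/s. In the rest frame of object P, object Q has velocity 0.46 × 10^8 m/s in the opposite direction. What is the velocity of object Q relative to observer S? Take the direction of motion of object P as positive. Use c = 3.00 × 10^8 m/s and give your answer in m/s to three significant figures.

In units of c (dividing by 3.00 × 10^8 m/s): v = 0.230, u' = -0.153.
u = (u' + v)/(1 + u'v/c²):
u = (-0.153 + 0.230) / (1 + (-0.153)·0.230) = 0.0767/0.9647 = 0.0795
Converting back: u = 0.0795 × 3.00 × 10^8 m/s.

+2.38 × 10^7 m/s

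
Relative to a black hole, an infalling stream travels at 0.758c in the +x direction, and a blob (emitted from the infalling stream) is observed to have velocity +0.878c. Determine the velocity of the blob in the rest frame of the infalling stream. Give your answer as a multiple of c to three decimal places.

+0.359c

Invert the composition law: u' = (u − v)/(1 − uv/c²).
u' = (0.878 − 0.758) / (1 − (0.878)(0.758)) = 0.1200/0.3345 = 0.3588.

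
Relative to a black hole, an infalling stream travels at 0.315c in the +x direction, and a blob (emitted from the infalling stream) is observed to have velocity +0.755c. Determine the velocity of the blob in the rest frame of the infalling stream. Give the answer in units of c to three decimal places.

+0.577c

Invert the composition law: u' = (u − v)/(1 − uv/c²).
u' = (0.755 − 0.315) / (1 − (0.755)(0.315)) = 0.4400/0.7622 = 0.5773.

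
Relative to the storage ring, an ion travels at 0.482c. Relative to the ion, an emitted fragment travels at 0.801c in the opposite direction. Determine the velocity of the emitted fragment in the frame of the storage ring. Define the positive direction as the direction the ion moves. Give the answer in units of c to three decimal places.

With v = 0.482 and u' = -0.801 (in units of c),
u = (u' + v)/(1 + u'v/c²):
u = (-0.801 + 0.482) / (1 + (-0.801)·0.482) = -0.3190/0.6139 = -0.5196

-0.520c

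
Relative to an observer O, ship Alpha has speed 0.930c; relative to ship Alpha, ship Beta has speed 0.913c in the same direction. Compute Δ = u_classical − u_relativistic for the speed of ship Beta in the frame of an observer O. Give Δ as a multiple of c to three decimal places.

Δ = 0.846c

Galilean: u_cl = 0.913 + 0.930 = 1.8430.
Relativistic: u_rel = (0.913 + 0.930) / (1 + 0.913·0.930) = 1.8430/1.8491 = 0.9967.
Δ = 1.8430 − 0.9967 = 0.8463.
(The classical prediction exceeds c; the relativistic result does not.)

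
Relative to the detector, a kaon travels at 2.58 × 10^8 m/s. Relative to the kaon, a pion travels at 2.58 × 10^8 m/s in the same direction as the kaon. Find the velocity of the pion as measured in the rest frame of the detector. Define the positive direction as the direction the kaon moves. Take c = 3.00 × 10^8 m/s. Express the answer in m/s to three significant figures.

In units of c (dividing by 3.00 × 10^8 m/s): v = 0.860, u' = 0.860.
u = (u' + v)/(1 + u'v/c²):
u = (0.860 + 0.860) / (1 + 0.860·0.860) = 1.7200/1.7396 = 0.9887
(Galilean addition would give +1.720c, exceeding c.)
Converting back: u = 0.9887 × 3.00 × 10^8 m/s.

2.97 × 10^8 m/s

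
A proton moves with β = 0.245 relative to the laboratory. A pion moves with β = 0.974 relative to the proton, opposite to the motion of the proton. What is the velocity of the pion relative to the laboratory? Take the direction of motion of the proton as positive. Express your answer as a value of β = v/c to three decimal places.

β = -0.957

With v = 0.245 and u' = -0.974 (in units of c),
u = (u' + v)/(1 + u'v/c²):
u = (-0.974 + 0.245) / (1 + (-0.974)·0.245) = -0.7290/0.7614 = -0.9575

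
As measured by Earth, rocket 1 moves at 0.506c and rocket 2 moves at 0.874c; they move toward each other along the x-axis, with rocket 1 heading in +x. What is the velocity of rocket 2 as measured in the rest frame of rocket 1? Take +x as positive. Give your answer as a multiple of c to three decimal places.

β_A = 0.506, β_B = -0.874.
Transform to A's frame with the inverse velocity-addition law: u' = (u − v)/(1 − uv/c²), taking u = β_B and v = β_A.
u' = (-0.874 − 0.506) / (1 − (0.506)(-0.874)) = -1.3800/1.4422 = -0.9568.

-0.957c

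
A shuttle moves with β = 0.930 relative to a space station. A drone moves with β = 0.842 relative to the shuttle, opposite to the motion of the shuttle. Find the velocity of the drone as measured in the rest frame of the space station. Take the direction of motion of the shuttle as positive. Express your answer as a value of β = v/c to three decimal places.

β = +0.406

With v = 0.930 and u' = -0.842 (in units of c),
u = (u' + v)/(1 + u'v/c²):
u = (-0.842 + 0.930) / (1 + (-0.842)·0.930) = 0.0880/0.2169 = 0.4056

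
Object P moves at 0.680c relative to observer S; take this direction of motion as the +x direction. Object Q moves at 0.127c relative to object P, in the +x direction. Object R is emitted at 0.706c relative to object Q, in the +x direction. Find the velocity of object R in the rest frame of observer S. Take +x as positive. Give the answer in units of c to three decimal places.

Apply u = (u' + v)/(1 + u'v/c²) successively, working outward toward observer S.
Start: velocity of object P relative to observer S = 0.6800c.
Compose with object Q (u' = 0.127 in object P frame): u_1 = (0.127 + 0.680) / (1 + 0.127·0.680) = 0.8070/1.0864 = 0.7428.
Compose with object R (u' = 0.706 in object Q frame): u_2 = (0.706 + 0.743) / (1 + 0.706·0.743) = 1.4488/1.5245 = 0.9504.

0.950c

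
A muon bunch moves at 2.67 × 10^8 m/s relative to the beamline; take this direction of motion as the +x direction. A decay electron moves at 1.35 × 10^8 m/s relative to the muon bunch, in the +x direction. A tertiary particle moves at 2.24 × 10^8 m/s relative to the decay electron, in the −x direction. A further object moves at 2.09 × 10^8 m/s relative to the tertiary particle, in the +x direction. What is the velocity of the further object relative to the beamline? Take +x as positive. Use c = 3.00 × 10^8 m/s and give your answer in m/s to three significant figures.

Apply u = (u' + v)/(1 + u'v/c²) successively, working outward toward the beamline.
(Dividing each given speed by c = 3.00 × 10^8 m/s to work in units of c.)
Start: velocity of the muon bunch relative to the beamline = 0.8900c.
Compose with the decay electron (u' = 0.450 in the muon bunch frame): u_1 = (0.450 + 0.890) / (1 + 0.450·0.890) = 1.3400/1.4005 = 0.9568.
Compose with the tertiary particle (u' = -0.747 in the decay electron frame): u_2 = (-0.747 + 0.957) / (1 + (-0.747)·0.957) = 0.2101/0.2856 = 0.7358.
Compose with the further object (u' = 0.697 in the tertiary particle frame): u_3 = (0.697 + 0.736) / (1 + 0.697·0.736) = 1.4325/1.5126 = 0.9470.
So u = 0.9470 × 3.00 × 10^8 m/s.

+2.84 × 10^8 m/s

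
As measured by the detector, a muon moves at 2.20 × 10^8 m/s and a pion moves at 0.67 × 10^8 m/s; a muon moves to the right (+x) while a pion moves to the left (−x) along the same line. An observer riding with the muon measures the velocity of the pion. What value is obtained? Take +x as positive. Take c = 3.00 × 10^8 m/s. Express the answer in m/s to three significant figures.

-2.47 × 10^8 m/s

β_A = 0.733, β_B = -0.223 (dividing each by c = 3.00 × 10^8 m/s).
Transform to A's frame with the inverse velocity-addition law: u' = (u − v)/(1 − uv/c²), taking u = β_B and v = β_A.
u' = (-0.223 − 0.733) / (1 − (0.733)(-0.223)) = -0.9567/1.1638 = -0.8220.
u' = -0.8220 × 3.00 × 10^8 m/s.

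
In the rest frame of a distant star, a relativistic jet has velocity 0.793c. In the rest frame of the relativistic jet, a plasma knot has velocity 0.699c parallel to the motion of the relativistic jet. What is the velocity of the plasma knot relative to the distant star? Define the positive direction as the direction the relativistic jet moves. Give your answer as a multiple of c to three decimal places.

0.960c

With v = 0.793 and u' = 0.699 (in units of c),
u = (u' + v)/(1 + u'v/c²):
u = (0.699 + 0.793) / (1 + 0.699·0.793) = 1.4920/1.5543 = 0.9599
(Galilean addition would give +1.492c, exceeding c.)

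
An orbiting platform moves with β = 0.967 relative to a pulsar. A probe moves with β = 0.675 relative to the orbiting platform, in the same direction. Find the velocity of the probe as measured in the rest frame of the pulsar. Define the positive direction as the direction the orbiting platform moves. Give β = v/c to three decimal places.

With v = 0.967 and u' = 0.675 (in units of c),
u = (u' + v)/(1 + u'v/c²):
u = (0.675 + 0.967) / (1 + 0.675·0.967) = 1.6420/1.6527 = 0.9935

β = 0.994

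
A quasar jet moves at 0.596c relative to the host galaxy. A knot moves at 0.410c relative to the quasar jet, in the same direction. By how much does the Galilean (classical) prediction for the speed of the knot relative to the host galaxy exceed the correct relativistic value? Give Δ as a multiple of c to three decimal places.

Galilean: u_cl = 0.410 + 0.596 = 1.0060.
Relativistic: u_rel = (0.410 + 0.596) / (1 + 0.410·0.596) = 1.0060/1.2444 = 0.8084.
Δ = 1.0060 − 0.8084 = 0.1976.
(The classical prediction exceeds c; the relativistic result does not.)

Δ = 0.198c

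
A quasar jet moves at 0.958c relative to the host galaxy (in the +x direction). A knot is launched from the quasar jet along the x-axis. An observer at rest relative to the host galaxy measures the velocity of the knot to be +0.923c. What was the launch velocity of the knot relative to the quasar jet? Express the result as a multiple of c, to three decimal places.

-0.302c

Invert the composition law: u' = (u − v)/(1 − uv/c²).
u' = (0.923 − 0.958) / (1 − (0.923)(0.958)) = -0.0350/0.1158 = -0.3023.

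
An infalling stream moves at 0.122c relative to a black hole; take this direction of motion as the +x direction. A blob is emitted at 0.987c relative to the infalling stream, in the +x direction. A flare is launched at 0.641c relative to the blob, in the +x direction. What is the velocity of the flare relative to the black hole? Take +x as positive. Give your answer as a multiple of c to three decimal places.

0.998c

Apply u = (u' + v)/(1 + u'v/c²) successively, working outward toward the black hole.
Start: velocity of the infalling stream relative to the black hole = 0.1220c.
Compose with the blob (u' = 0.987 in the infalling stream frame): u_1 = (0.987 + 0.122) / (1 + 0.987·0.122) = 1.1090/1.1204 = 0.9898.
Compose with the flare (u' = 0.641 in the blob frame): u_2 = (0.641 + 0.990) / (1 + 0.641·0.990) = 1.6308/1.6345 = 0.9978.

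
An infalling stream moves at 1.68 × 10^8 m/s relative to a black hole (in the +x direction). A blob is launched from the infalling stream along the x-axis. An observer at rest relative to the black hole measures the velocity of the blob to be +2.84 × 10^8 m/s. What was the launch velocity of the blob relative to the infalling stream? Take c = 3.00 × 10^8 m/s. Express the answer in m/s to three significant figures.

v = 0.560c, u = 0.947c.
Invert the composition law: u' = (u − v)/(1 − uv/c²).
u' = (0.947 − 0.560) / (1 − (0.947)(0.560)) = 0.3867/0.4699 = 0.8229.
u' = 0.8229 × 3.00 × 10^8 m/s.

+2.47 × 10^8 m/s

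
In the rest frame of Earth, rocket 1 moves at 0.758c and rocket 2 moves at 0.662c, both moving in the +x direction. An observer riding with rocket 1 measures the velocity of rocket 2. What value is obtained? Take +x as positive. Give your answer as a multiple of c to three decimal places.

-0.193c

β_A = 0.758, β_B = 0.662.
Transform to A's frame with the inverse velocity-addition law: u' = (u − v)/(1 − uv/c²), taking u = β_B and v = β_A.
u' = (0.662 − 0.758) / (1 − (0.758)(0.662)) = -0.0960/0.4982 = -0.1927.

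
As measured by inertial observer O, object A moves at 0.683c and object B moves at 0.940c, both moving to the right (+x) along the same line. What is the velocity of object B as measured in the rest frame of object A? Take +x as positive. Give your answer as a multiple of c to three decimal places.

β_A = 0.683, β_B = 0.940.
Transform to A's frame with the inverse velocity-addition law: u' = (u − v)/(1 − uv/c²), taking u = β_B and v = β_A.
u' = (0.940 − 0.683) / (1 − (0.683)(0.940)) = 0.2570/0.3580 = 0.7179.

+0.718c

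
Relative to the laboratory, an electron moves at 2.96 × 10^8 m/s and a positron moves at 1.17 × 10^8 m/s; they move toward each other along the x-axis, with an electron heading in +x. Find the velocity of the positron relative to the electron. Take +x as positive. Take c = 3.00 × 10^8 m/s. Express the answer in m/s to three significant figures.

β_A = 0.987, β_B = -0.390 (dividing each by c = 3.00 × 10^8 m/s).
Transform to A's frame with the inverse velocity-addition law: u' = (u − v)/(1 − uv/c²), taking u = β_B and v = β_A.
u' = (-0.390 − 0.987) / (1 − (0.987)(-0.390)) = -1.3767/1.3848 = -0.9941.
u' = -0.9941 × 3.00 × 10^8 m/s.

-2.98 × 10^8 m/s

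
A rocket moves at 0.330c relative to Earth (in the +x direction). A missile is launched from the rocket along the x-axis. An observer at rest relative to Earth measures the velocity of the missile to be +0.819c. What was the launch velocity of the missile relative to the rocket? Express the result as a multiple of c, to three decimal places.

+0.670c

Invert the composition law: u' = (u − v)/(1 − uv/c²).
u' = (0.819 − 0.330) / (1 − (0.819)(0.330)) = 0.4890/0.7297 = 0.6701.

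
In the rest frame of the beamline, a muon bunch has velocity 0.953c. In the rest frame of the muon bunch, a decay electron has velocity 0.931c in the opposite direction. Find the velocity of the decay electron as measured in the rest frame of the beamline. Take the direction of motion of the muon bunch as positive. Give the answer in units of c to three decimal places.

With v = 0.953 and u' = -0.931 (in units of c),
u = (u' + v)/(1 + u'v/c²):
u = (-0.931 + 0.953) / (1 + (-0.931)·0.953) = 0.0220/0.1128 = 0.1951

+0.195c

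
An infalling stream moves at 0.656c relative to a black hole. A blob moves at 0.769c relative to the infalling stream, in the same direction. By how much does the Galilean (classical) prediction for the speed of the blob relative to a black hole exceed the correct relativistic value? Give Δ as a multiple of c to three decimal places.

Δ = 0.478c

Galilean: u_cl = 0.769 + 0.656 = 1.4250.
Relativistic: u_rel = (0.769 + 0.656) / (1 + 0.769·0.656) = 1.4250/1.5045 = 0.9472.
Δ = 1.4250 − 0.9472 = 0.4778.
(The classical prediction exceeds c; the relativistic result does not.)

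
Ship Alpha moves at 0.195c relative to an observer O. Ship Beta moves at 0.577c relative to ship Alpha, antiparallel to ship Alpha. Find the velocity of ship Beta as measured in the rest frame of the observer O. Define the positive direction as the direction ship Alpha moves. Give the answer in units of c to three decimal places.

-0.430c

With v = 0.195 and u' = -0.577 (in units of c),
u = (u' + v)/(1 + u'v/c²):
u = (-0.577 + 0.195) / (1 + (-0.577)·0.195) = -0.3820/0.8875 = -0.4304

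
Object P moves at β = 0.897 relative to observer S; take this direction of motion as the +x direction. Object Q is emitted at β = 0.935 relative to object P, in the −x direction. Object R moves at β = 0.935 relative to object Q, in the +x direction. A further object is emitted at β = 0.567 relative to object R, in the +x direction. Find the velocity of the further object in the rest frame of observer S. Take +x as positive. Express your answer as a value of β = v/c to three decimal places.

β = +0.970

Apply u = (u' + v)/(1 + u'v/c²) successively, working outward toward observer S.
Start: velocity of object P relative to observer S = 0.8970c.
Compose with object Q (u' = -0.935 in object P frame): u_1 = (-0.935 + 0.897) / (1 + (-0.935)·0.897) = -0.0380/0.1613 = -0.2356.
Compose with object R (u' = 0.935 in object Q frame): u_2 = (0.935 + (-0.236)) / (1 + 0.935·(-0.236)) = 0.6994/0.7797 = 0.8970.
Compose with the further object (u' = 0.567 in object R frame): u_3 = (0.567 + 0.897) / (1 + 0.567·0.897) = 1.4640/1.5086 = 0.9704.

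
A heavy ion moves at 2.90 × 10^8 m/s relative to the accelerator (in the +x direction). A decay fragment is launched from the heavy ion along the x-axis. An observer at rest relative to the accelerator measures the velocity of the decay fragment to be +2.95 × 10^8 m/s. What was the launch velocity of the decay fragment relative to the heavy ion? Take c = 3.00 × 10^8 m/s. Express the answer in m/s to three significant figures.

v = 0.967c, u = 0.983c.
Invert the composition law: u' = (u − v)/(1 − uv/c²).
u' = (0.983 − 0.967) / (1 − (0.983)(0.967)) = 0.0167/0.0494 = 0.3371.
u' = 0.3371 × 3.00 × 10^8 m/s.

+1.01 × 10^8 m/s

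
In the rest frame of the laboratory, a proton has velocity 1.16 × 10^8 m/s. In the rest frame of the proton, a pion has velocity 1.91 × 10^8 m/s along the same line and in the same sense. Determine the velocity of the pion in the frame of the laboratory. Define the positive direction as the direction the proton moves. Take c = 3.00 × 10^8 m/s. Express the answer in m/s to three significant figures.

2.46 × 10^8 m/s

In units of c (dividing by 3.00 × 10^8 m/s): v = 0.387, u' = 0.637.
u = (u' + v)/(1 + u'v/c²):
u = (0.637 + 0.387) / (1 + 0.637·0.387) = 1.0233/1.2462 = 0.8212
(Galilean addition would give +1.023c, exceeding c.)
Converting back: u = 0.8212 × 3.00 × 10^8 m/s.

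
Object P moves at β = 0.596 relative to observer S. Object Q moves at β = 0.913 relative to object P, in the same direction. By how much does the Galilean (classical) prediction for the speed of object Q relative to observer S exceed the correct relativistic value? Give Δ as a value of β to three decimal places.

Δ = 0.532

Galilean: u_cl = 0.913 + 0.596 = 1.5090.
Relativistic: u_rel = (0.913 + 0.596) / (1 + 0.913·0.596) = 1.5090/1.5441 = 0.9772.
Δ = 1.5090 − 0.9772 = 0.5318.
(The classical prediction exceeds c; the relativistic result does not.)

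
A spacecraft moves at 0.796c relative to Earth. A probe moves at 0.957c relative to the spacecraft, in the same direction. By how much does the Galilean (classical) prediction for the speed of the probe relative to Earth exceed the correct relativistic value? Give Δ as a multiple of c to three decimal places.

Galilean: u_cl = 0.957 + 0.796 = 1.7530.
Relativistic: u_rel = (0.957 + 0.796) / (1 + 0.957·0.796) = 1.7530/1.7618 = 0.9950.
Δ = 1.7530 − 0.9950 = 0.7580.
(The classical prediction exceeds c; the relativistic result does not.)

Δ = 0.758c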